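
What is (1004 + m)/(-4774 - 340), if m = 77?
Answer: -1081/5114 ≈ -0.21138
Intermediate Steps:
(1004 + m)/(-4774 - 340) = (1004 + 77)/(-4774 - 340) = 1081/(-5114) = 1081*(-1/5114) = -1081/5114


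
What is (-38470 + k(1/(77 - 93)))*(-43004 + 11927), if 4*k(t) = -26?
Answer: 2391468381/2 ≈ 1.1957e+9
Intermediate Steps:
k(t) = -13/2 (k(t) = (¼)*(-26) = -13/2)
(-38470 + k(1/(77 - 93)))*(-43004 + 11927) = (-38470 - 13/2)*(-43004 + 11927) = -76953/2*(-31077) = 2391468381/2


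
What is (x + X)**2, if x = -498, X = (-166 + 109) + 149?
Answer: 164836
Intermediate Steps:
X = 92 (X = -57 + 149 = 92)
(x + X)**2 = (-498 + 92)**2 = (-406)**2 = 164836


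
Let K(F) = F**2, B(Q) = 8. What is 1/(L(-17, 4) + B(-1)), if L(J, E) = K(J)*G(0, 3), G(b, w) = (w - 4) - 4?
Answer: -1/1437 ≈ -0.00069589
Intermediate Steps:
G(b, w) = -8 + w (G(b, w) = (-4 + w) - 4 = -8 + w)
L(J, E) = -5*J**2 (L(J, E) = J**2*(-8 + 3) = J**2*(-5) = -5*J**2)
1/(L(-17, 4) + B(-1)) = 1/(-5*(-17)**2 + 8) = 1/(-5*289 + 8) = 1/(-1445 + 8) = 1/(-1437) = -1/1437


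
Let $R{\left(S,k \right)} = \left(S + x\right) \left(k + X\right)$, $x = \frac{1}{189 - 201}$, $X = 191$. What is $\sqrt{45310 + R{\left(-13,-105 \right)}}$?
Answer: $\frac{\sqrt{1590654}}{6} \approx 210.2$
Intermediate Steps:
$x = - \frac{1}{12}$ ($x = \frac{1}{-12} = - \frac{1}{12} \approx -0.083333$)
$R{\left(S,k \right)} = \left(191 + k\right) \left(- \frac{1}{12} + S\right)$ ($R{\left(S,k \right)} = \left(S - \frac{1}{12}\right) \left(k + 191\right) = \left(- \frac{1}{12} + S\right) \left(191 + k\right) = \left(191 + k\right) \left(- \frac{1}{12} + S\right)$)
$\sqrt{45310 + R{\left(-13,-105 \right)}} = \sqrt{45310 - \frac{6751}{6}} = \sqrt{\frac{265109}{6}} = \frac{\sqrt{1590654}}{6}$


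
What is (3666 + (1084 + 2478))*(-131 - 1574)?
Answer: -12323740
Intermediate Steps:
(3666 + (1084 + 2478))*(-131 - 1574) = (3666 + 3562)*(-1705) = 7228*(-1705) = -12323740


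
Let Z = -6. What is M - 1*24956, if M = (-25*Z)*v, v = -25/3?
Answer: -26206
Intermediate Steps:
v = -25/3 (v = -25*⅓ = -25/3 ≈ -8.3333)
M = -1250 (M = -25*(-6)*(-25/3) = 150*(-25/3) = -1250)
M - 1*24956 = -1250 - 1*24956 = -1250 - 24956 = -26206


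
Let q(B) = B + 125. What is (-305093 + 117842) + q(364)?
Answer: -186762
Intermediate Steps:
q(B) = 125 + B
(-305093 + 117842) + q(364) = (-305093 + 117842) + (125 + 364) = -187251 + 489 = -186762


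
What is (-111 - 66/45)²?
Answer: 2845969/225 ≈ 12649.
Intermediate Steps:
(-111 - 66/45)² = (-111 - 66*1/45)² = (-111 - 22/15)² = (-1687/15)² = 2845969/225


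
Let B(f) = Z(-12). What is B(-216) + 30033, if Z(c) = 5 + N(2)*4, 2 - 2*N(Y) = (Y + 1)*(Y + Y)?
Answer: 30018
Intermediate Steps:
N(Y) = 1 - Y*(1 + Y) (N(Y) = 1 - (Y + 1)*(Y + Y)/2 = 1 - (1 + Y)*2*Y/2 = 1 - Y*(1 + Y))
Z(c) = -15 (Z(c) = 5 + (1 - 1*2 - 1*2²)*4 = 5 + (1 - 2 - 1*4)*4 = 5 + (1 - 2 - 4)*4 = 5 - 5*4 = 5 - 20 = -15)
B(f) = -15
B(-216) + 30033 = -15 + 30033 = 30018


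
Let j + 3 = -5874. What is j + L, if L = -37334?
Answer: -43211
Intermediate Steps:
j = -5877 (j = -3 - 5874 = -5877)
j + L = -5877 - 37334 = -43211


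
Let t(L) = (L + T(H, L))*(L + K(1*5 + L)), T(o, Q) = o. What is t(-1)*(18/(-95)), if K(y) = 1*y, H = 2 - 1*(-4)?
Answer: -54/19 ≈ -2.8421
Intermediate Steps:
H = 6 (H = 2 + 4 = 6)
K(y) = y
t(L) = (5 + 2*L)*(6 + L) (t(L) = (L + 6)*(L + (1*5 + L)) = (6 + L)*(L + (5 + L)) = (6 + L)*(5 + 2*L) = (5 + 2*L)*(6 + L))
t(-1)*(18/(-95)) = (30 + 2*(-1)**2 + 17*(-1))*(18/(-95)) = (30 + 2*1 - 17)*(18*(-1/95)) = (30 + 2 - 17)*(-18/95) = 15*(-18/95) = -54/19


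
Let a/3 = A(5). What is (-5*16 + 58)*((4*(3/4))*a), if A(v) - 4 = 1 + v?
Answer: -1980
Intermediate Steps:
A(v) = 5 + v (A(v) = 4 + (1 + v) = 5 + v)
a = 30 (a = 3*(5 + 5) = 3*10 = 30)
(-5*16 + 58)*((4*(3/4))*a) = (-5*16 + 58)*((4*(3/4))*30) = (-80 + 58)*((4*(3*(¼)))*30) = -22*4*(¾)*30 = -66*30 = -22*90 = -1980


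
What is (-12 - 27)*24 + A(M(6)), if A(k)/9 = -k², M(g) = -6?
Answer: -1260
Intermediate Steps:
A(k) = -9*k² (A(k) = 9*(-k²) = -9*k²)
(-12 - 27)*24 + A(M(6)) = (-12 - 27)*24 - 9*(-6)² = -39*24 - 9*36 = -936 - 324 = -1260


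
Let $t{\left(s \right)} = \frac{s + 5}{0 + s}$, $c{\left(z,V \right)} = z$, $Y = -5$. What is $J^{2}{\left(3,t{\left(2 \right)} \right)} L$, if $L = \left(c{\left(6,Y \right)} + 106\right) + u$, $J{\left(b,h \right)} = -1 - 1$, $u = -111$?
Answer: $4$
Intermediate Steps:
$t{\left(s \right)} = \frac{5 + s}{s}$
$J{\left(b,h \right)} = -2$
$L = 1$ ($L = \left(6 + 106\right) - 111 = 112 - 111 = 1$)
$J^{2}{\left(3,t{\left(2 \right)} \right)} L = \left(-2\right)^{2} \cdot 1 = 4 \cdot 1 = 4$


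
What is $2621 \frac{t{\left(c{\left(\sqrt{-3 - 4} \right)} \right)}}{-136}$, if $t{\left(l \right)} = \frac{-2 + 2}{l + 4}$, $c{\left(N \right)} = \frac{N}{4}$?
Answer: $0$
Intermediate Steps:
$c{\left(N \right)} = \frac{N}{4}$ ($c{\left(N \right)} = N \frac{1}{4} = \frac{N}{4}$)
$t{\left(l \right)} = 0$ ($t{\left(l \right)} = \frac{0}{4 + l} = 0$)
$2621 \frac{t{\left(c{\left(\sqrt{-3 - 4} \right)} \right)}}{-136} = 2621 \frac{0}{-136} = 2621 \cdot 0 \left(- \frac{1}{136}\right) = 2621 \cdot 0 = 0$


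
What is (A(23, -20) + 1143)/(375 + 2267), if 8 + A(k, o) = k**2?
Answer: 832/1321 ≈ 0.62983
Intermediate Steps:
A(k, o) = -8 + k**2
(A(23, -20) + 1143)/(375 + 2267) = ((-8 + 23**2) + 1143)/(375 + 2267) = ((-8 + 529) + 1143)/2642 = (521 + 1143)*(1/2642) = 1664*(1/2642) = 832/1321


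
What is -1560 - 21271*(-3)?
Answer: 62253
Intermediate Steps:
-1560 - 21271*(-3) = -1560 - 239*(-267) = -1560 + 63813 = 62253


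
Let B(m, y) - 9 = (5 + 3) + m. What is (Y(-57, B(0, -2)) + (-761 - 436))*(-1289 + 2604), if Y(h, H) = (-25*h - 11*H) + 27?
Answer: 89420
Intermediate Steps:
B(m, y) = 17 + m (B(m, y) = 9 + ((5 + 3) + m) = 9 + (8 + m) = 17 + m)
Y(h, H) = 27 - 25*h - 11*H
(Y(-57, B(0, -2)) + (-761 - 436))*(-1289 + 2604) = ((27 - 25*(-57) - 11*(17 + 0)) + (-761 - 436))*(-1289 + 2604) = ((27 + 1425 - 11*17) - 1197)*1315 = ((27 + 1425 - 187) - 1197)*1315 = (1265 - 1197)*1315 = 68*1315 = 89420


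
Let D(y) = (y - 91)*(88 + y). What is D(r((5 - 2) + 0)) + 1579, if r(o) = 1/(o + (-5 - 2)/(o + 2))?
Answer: -411551/64 ≈ -6430.5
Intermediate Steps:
r(o) = 1/(o - 7/(2 + o))
D(y) = (-91 + y)*(88 + y)
D(r((5 - 2) + 0)) + 1579 = (-8008 + ((2 + ((5 - 2) + 0))/(-7 + ((5 - 2) + 0)² + 2*((5 - 2) + 0)))² - 3*(2 + ((5 - 2) + 0))/(-7 + ((5 - 2) + 0)² + 2*((5 - 2) + 0))) + 1579 = (-8008 + ((2 + (3 + 0))/(-7 + (3 + 0)² + 2*(3 + 0)))² - 3*(2 + (3 + 0))/(-7 + (3 + 0)² + 2*(3 + 0))) + 1579 = (-8008 + ((2 + 3)/(-7 + 3² + 2*3))² - 3*(2 + 3)/(-7 + 3² + 2*3)) + 1579 = (-8008 + (5/(-7 + 9 + 6))² - 3*5/(-7 + 9 + 6)) + 1579 = (-8008 + (5/8)² - 3*5/8) + 1579 = (-8008 + 25/64 - 15/8) + 1579 = -512607/64 + 1579 = -411551/64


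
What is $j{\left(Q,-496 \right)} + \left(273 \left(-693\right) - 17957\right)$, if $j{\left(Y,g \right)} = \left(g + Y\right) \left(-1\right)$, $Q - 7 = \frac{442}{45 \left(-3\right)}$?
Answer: $- \frac{27898253}{135} \approx -2.0665 \cdot 10^{5}$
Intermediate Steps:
$Q = \frac{503}{135}$ ($Q = 7 + \frac{442}{45 \left(-3\right)} = 7 + \frac{442}{-135} = 7 + 442 \left(- \frac{1}{135}\right) = 7 - \frac{442}{135} = \frac{503}{135} \approx 3.7259$)
$j{\left(Y,g \right)} = - Y - g$ ($j{\left(Y,g \right)} = \left(Y + g\right) \left(-1\right) = - Y - g$)
$j{\left(Q,-496 \right)} + \left(273 \left(-693\right) - 17957\right) = \left(\left(-1\right) \frac{503}{135} - -496\right) + \left(273 \left(-693\right) - 17957\right) = \left(- \frac{503}{135} + 496\right) - 207146 = \frac{66457}{135} - 207146 = - \frac{27898253}{135}$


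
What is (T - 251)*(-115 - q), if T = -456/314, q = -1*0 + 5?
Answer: 4756200/157 ≈ 30294.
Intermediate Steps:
q = 5 (q = 0 + 5 = 5)
T = -228/157 (T = -456*1/314 = -228/157 ≈ -1.4522)
(T - 251)*(-115 - q) = (-228/157 - 251)*(-115 - 1*5) = -39635*(-115 - 5)/157 = -39635/157*(-120) = 4756200/157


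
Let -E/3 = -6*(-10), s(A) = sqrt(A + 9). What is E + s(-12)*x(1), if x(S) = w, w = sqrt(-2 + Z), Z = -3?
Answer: -180 - sqrt(15) ≈ -183.87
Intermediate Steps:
s(A) = sqrt(9 + A)
w = I*sqrt(5) (w = sqrt(-2 - 3) = sqrt(-5) = I*sqrt(5) ≈ 2.2361*I)
E = -180 (E = -(-18)*(-10) = -3*60 = -180)
x(S) = I*sqrt(5)
E + s(-12)*x(1) = -180 + sqrt(9 - 12)*(I*sqrt(5)) = -180 + sqrt(-3)*(I*sqrt(5)) = -180 + (I*sqrt(3))*(I*sqrt(5)) = -180 - sqrt(15)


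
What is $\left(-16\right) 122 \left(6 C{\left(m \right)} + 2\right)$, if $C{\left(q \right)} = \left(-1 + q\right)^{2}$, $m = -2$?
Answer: $-109312$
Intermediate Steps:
$\left(-16\right) 122 \left(6 C{\left(m \right)} + 2\right) = \left(-16\right) 122 \left(6 \left(-1 - 2\right)^{2} + 2\right) = - 1952 \left(6 \left(-3\right)^{2} + 2\right) = - 1952 \left(6 \cdot 9 + 2\right) = - 1952 \left(54 + 2\right) = \left(-1952\right) 56 = -109312$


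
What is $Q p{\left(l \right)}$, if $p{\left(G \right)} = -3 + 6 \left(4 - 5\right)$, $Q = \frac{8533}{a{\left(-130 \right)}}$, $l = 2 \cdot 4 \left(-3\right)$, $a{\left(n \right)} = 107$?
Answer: $- \frac{76797}{107} \approx -717.73$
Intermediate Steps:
$l = -24$ ($l = 8 \left(-3\right) = -24$)
$Q = \frac{8533}{107} \approx 79.748$
$p{\left(G \right)} = -9$ ($p{\left(G \right)} = -3 + 6 \left(4 - 5\right) = -3 + 6 \left(-1\right) = -3 - 6 = -9$)
$Q p{\left(l \right)} = \frac{8533}{107} \left(-9\right) = - \frac{76797}{107}$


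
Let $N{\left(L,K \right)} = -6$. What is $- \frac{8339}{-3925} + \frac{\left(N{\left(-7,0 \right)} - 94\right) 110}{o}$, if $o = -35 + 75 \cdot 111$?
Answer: $\frac{2595531}{3253825} \approx 0.79769$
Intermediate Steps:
$o = 8290$ ($o = -35 + 8325 = 8290$)
$- \frac{8339}{-3925} + \frac{\left(N{\left(-7,0 \right)} - 94\right) 110}{o} = - \frac{8339}{-3925} + \frac{\left(-6 - 94\right) 110}{8290} = \left(-8339\right) \left(- \frac{1}{3925}\right) + \left(-100\right) 110 \cdot \frac{1}{8290} = \frac{8339}{3925} - \frac{1100}{829} = \frac{2595531}{3253825}$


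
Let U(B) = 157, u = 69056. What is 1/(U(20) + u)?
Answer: 1/69213 ≈ 1.4448e-5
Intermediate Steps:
1/(U(20) + u) = 1/(157 + 69056) = 1/69213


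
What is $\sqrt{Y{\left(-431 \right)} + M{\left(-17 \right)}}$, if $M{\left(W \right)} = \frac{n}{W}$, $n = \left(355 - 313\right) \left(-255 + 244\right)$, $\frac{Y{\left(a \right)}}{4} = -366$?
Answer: $\frac{3 i \sqrt{46138}}{17} \approx 37.905 i$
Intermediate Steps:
$Y{\left(a \right)} = -1464$ ($Y{\left(a \right)} = 4 \left(-366\right) = -1464$)
$n = -462$ ($n = 42 \left(-11\right) = -462$)
$M{\left(W \right)} = - \frac{462}{W}$
$\sqrt{Y{\left(-431 \right)} + M{\left(-17 \right)}} = \sqrt{-1464 - \frac{462}{-17}} = \sqrt{-1464 - - \frac{462}{17}} = \sqrt{-1464 + \frac{462}{17}} = \sqrt{- \frac{24426}{17}} = \frac{3 i \sqrt{46138}}{17}$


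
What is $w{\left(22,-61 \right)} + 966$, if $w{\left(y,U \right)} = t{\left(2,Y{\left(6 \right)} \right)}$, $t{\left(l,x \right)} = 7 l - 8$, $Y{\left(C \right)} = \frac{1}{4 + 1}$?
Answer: $972$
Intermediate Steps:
$Y{\left(C \right)} = \frac{1}{5}$
$t{\left(l,x \right)} = -8 + 7 l$
$w{\left(y,U \right)} = 6$ ($w{\left(y,U \right)} = -8 + 7 \cdot 2 = -8 + 14 = 6$)
$w{\left(22,-61 \right)} + 966 = 6 + 966 = 972$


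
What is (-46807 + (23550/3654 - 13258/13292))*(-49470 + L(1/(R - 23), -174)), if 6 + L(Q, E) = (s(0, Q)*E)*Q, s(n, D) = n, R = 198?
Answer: 223142954641402/96367 ≈ 2.3156e+9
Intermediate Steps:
L(Q, E) = -6 (L(Q, E) = -6 + (0*E)*Q = -6 + 0*Q = -6 + 0 = -6)
(-46807 + (23550/3654 - 13258/13292))*(-49470 + L(1/(R - 23), -174)) = (-46807 + (23550/3654 - 13258/13292))*(-49470 - 6) = (-46807 + (23550*(1/3654) - 13258*1/13292))*(-49476) = (-46807 + (3925/609 - 6629/6646))*(-49476) = (-46807 + 22048489/4047414)*(-49476) = -189425258609/4047414*(-49476) = 223142954641402/96367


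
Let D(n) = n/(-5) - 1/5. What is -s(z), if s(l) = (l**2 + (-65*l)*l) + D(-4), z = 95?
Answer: 2887997/5 ≈ 5.7760e+5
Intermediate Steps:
D(n) = -1/5 - n/5 (D(n) = n*(-1/5) - 1*1/5 = -n/5 - 1/5 = -1/5 - n/5)
s(l) = 3/5 - 64*l**2 (s(l) = (l**2 + (-65*l)*l) + (-1/5 - 1/5*(-4)) = (l**2 - 65*l**2) + (-1/5 + 4/5) = -64*l**2 + 3/5 = 3/5 - 64*l**2)
-s(z) = -(3/5 - 64*95**2) = -(3/5 - 64*9025) = -(3/5 - 577600) = -1*(-2887997/5) = 2887997/5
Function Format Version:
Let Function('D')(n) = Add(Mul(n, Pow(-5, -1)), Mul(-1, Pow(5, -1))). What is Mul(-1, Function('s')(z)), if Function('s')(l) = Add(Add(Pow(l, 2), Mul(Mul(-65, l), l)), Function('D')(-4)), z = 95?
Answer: Rational(2887997, 5) ≈ 5.7760e+5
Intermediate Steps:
Function('D')(n) = Add(Rational(-1, 5), Mul(Rational(-1, 5), n)) (Function('D')(n) = Add(Mul(n, Rational(-1, 5)), Mul(-1, Rational(1, 5))) = Add(Mul(Rational(-1, 5), n), Rational(-1, 5)) = Add(Rational(-1, 5), Mul(Rational(-1, 5), n)))
Function('s')(l) = Add(Rational(3, 5), Mul(-64, Pow(l, 2))) (Function('s')(l) = Add(Add(Pow(l, 2), Mul(Mul(-65, l), l)), Add(Rational(-1, 5), Mul(Rational(-1, 5), -4))) = Add(Add(Pow(l, 2), Mul(-65, Pow(l, 2))), Add(Rational(-1, 5), Rational(4, 5))) = Add(Mul(-64, Pow(l, 2)), Rational(3, 5)) = Add(Rational(3, 5), Mul(-64, Pow(l, 2))))
Mul(-1, Function('s')(z)) = Mul(-1, Add(Rational(3, 5), Mul(-64, Pow(95, 2)))) = Mul(-1, Add(Rational(3, 5), Mul(-64, 9025))) = Mul(-1, Add(Rational(3, 5), -577600)) = Mul(-1, Rational(-2887997, 5)) = Rational(2887997, 5)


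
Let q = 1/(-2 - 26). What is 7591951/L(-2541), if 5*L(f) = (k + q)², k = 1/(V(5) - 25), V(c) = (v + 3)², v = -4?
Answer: 1071376125120/169 ≈ 6.3395e+9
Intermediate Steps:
V(c) = 1 (V(c) = (-4 + 3)² = (-1)² = 1)
k = -1/24 (k = 1/(1 - 25) = 1/(-24) = -1/24 ≈ -0.041667)
q = -1/28 (q = 1/(-28) = -1/28 ≈ -0.035714)
L(f) = 169/141120 (L(f) = (-1/24 - 1/28)²/5 = (-13/168)²/5 = (⅕)*(169/28224) = 169/141120)
7591951/L(-2541) = 7591951/(169/141120) = 7591951*(141120/169) = 1071376125120/169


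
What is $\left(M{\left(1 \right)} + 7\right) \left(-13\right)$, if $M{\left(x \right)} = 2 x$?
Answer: $-117$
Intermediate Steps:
$\left(M{\left(1 \right)} + 7\right) \left(-13\right) = \left(2 \cdot 1 + 7\right) \left(-13\right) = \left(2 + 7\right) \left(-13\right) = 9 \left(-13\right) = -117$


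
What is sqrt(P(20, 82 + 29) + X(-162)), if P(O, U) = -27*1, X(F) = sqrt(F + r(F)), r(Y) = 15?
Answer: sqrt(-27 + 7*I*sqrt(3)) ≈ 1.1396 + 5.3196*I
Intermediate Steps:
X(F) = sqrt(15 + F) (X(F) = sqrt(F + 15) = sqrt(15 + F))
P(O, U) = -27
sqrt(P(20, 82 + 29) + X(-162)) = sqrt(-27 + sqrt(15 - 162)) = sqrt(-27 + sqrt(-147)) = sqrt(-27 + 7*I*sqrt(3))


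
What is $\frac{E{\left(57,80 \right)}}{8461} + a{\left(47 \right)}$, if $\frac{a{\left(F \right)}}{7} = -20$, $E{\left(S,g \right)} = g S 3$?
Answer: $- \frac{1170860}{8461} \approx -138.38$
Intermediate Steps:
$E{\left(S,g \right)} = 3 S g$ ($E{\left(S,g \right)} = S g 3 = 3 S g$)
$a{\left(F \right)} = -140$ ($a{\left(F \right)} = 7 \left(-20\right) = -140$)
$\frac{E{\left(57,80 \right)}}{8461} + a{\left(47 \right)} = \frac{3 \cdot 57 \cdot 80}{8461} - 140 = 13680 \cdot \frac{1}{8461} - 140 = \frac{13680}{8461} - 140 = - \frac{1170860}{8461}$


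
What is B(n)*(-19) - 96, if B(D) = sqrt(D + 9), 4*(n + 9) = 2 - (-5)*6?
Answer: -96 - 38*sqrt(2) ≈ -149.74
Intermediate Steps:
n = -1 (n = -9 + (2 - (-5)*6)/4 = -9 + (2 - 1*(-30))/4 = -9 + (2 + 30)/4 = -9 + (1/4)*32 = -9 + 8 = -1)
B(D) = sqrt(9 + D)
B(n)*(-19) - 96 = sqrt(9 - 1)*(-19) - 96 = sqrt(8)*(-19) - 96 = (2*sqrt(2))*(-19) - 96 = -38*sqrt(2) - 96 = -96 - 38*sqrt(2)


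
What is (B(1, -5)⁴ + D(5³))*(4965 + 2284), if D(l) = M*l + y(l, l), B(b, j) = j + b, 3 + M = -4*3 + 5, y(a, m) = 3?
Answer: -7183759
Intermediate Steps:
M = -10 (M = -3 + (-4*3 + 5) = -3 + (-12 + 5) = -3 - 7 = -10)
B(b, j) = b + j
D(l) = 3 - 10*l (D(l) = -10*l + 3 = 3 - 10*l)
(B(1, -5)⁴ + D(5³))*(4965 + 2284) = ((1 - 5)⁴ + (3 - 10*5³))*(4965 + 2284) = ((-4)⁴ + (3 - 10*125))*7249 = (256 + (3 - 1250))*7249 = (256 - 1247)*7249 = -991*7249 = -7183759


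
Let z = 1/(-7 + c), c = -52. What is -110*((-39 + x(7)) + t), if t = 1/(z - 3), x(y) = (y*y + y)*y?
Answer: -3452625/89 ≈ -38794.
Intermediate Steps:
x(y) = y*(y + y²) (x(y) = (y² + y)*y = (y + y²)*y = y*(y + y²))
z = -1/59 (z = 1/(-7 - 52) = 1/(-59) = -1/59 ≈ -0.016949)
t = -59/178 (t = 1/(-1/59 - 3) = 1/(-178/59) = -59/178 ≈ -0.33146)
-110*((-39 + x(7)) + t) = -110*((-39 + 7²*(1 + 7)) - 59/178) = -110*((-39 + 49*8) - 59/178) = -110*((-39 + 392) - 59/178) = -110*(353 - 59/178) = -110*62775/178 = -3452625/89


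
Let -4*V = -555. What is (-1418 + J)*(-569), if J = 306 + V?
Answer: 2215117/4 ≈ 5.5378e+5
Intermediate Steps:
V = 555/4 (V = -1/4*(-555) = 555/4 ≈ 138.75)
J = 1779/4 (J = 306 + 555/4 = 1779/4 ≈ 444.75)
(-1418 + J)*(-569) = (-1418 + 1779/4)*(-569) = -3893/4*(-569) = 2215117/4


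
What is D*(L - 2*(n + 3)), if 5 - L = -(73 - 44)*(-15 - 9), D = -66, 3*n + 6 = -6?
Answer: 45474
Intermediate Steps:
n = -4 (n = -2 + (⅓)*(-6) = -2 - 2 = -4)
L = -691 (L = 5 - (-1)*(73 - 44)*(-15 - 9) = 5 - (-1)*29*(-24) = 5 - (-1)*(-696) = 5 - 1*696 = 5 - 696 = -691)
D*(L - 2*(n + 3)) = -66*(-691 - 2*(-4 + 3)) = -66*(-691 - 2*(-1)) = -66*(-691 - 1*(-2)) = -66*(-691 + 2) = -66*(-689) = 45474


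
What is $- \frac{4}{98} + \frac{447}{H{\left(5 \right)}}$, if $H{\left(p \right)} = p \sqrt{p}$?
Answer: $- \frac{2}{49} + \frac{447 \sqrt{5}}{25} \approx 39.94$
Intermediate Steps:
$H{\left(p \right)} = p^{\frac{3}{2}}$
$- \frac{4}{98} + \frac{447}{H{\left(5 \right)}} = - \frac{4}{98} + \frac{447}{5^{\frac{3}{2}}} = \left(-4\right) \frac{1}{98} + \frac{447}{5 \sqrt{5}} = - \frac{2}{49} + 447 \frac{\sqrt{5}}{25} = - \frac{2}{49} + \frac{447 \sqrt{5}}{25}$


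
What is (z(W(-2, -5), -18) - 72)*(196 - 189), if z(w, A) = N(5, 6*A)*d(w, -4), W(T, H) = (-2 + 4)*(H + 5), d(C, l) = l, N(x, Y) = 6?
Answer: -672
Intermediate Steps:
W(T, H) = 10 + 2*H (W(T, H) = 2*(5 + H) = 10 + 2*H)
z(w, A) = -24 (z(w, A) = 6*(-4) = -24)
(z(W(-2, -5), -18) - 72)*(196 - 189) = (-24 - 72)*(196 - 189) = -96*7 = -672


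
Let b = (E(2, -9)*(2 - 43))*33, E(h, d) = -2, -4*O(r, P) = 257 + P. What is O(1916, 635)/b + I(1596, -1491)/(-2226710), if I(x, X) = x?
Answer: -6108233/73481430 ≈ -0.083126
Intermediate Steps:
O(r, P) = -257/4 - P/4 (O(r, P) = -(257 + P)/4 = -257/4 - P/4)
b = 2706 (b = -2*(2 - 43)*33 = -2*(-41)*33 = 82*33 = 2706)
O(1916, 635)/b + I(1596, -1491)/(-2226710) = (-257/4 - ¼*635)/2706 + 1596/(-2226710) = (-257/4 - 635/4)*(1/2706) + 1596*(-1/2226710) = -223*1/2706 - 798/1113355 = -223/2706 - 798/1113355 = -6108233/73481430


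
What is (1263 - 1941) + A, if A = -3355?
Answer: -4033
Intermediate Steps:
(1263 - 1941) + A = (1263 - 1941) - 3355 = -678 - 3355 = -4033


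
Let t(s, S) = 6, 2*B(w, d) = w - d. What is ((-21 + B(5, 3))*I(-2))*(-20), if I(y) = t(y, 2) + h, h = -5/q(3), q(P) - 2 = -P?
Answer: 4400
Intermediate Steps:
B(w, d) = w/2 - d/2 (B(w, d) = (w - d)/2 = w/2 - d/2)
q(P) = 2 - P
h = 5 (h = -5/(2 - 1*3) = -5/(2 - 3) = -5/(-1) = -5*(-1) = 5)
I(y) = 11 (I(y) = 6 + 5 = 11)
((-21 + B(5, 3))*I(-2))*(-20) = ((-21 + ((½)*5 - ½*3))*11)*(-20) = ((-21 + (5/2 - 3/2))*11)*(-20) = ((-21 + 1)*11)*(-20) = -20*11*(-20) = -220*(-20) = 4400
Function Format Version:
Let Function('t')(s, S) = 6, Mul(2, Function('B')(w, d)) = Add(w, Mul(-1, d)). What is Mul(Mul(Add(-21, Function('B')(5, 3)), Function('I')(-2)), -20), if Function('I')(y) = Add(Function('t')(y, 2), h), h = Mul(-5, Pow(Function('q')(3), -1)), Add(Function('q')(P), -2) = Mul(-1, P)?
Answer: 4400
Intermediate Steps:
Function('B')(w, d) = Add(Mul(Rational(1, 2), w), Mul(Rational(-1, 2), d)) (Function('B')(w, d) = Mul(Rational(1, 2), Add(w, Mul(-1, d))) = Add(Mul(Rational(1, 2), w), Mul(Rational(-1, 2), d)))
Function('q')(P) = Add(2, Mul(-1, P))
h = 5 (h = Mul(-5, Pow(Add(2, Mul(-1, 3)), -1)) = Mul(-5, Pow(Add(2, -3), -1)) = Mul(-5, Pow(-1, -1)) = Mul(-5, -1) = 5)
Function('I')(y) = 11 (Function('I')(y) = Add(6, 5) = 11)
Mul(Mul(Add(-21, Function('B')(5, 3)), Function('I')(-2)), -20) = Mul(Mul(Add(-21, Add(Mul(Rational(1, 2), 5), Mul(Rational(-1, 2), 3))), 11), -20) = Mul(Mul(Add(-21, Add(Rational(5, 2), Rational(-3, 2))), 11), -20) = Mul(Mul(Add(-21, 1), 11), -20) = Mul(Mul(-20, 11), -20) = Mul(-220, -20) = 4400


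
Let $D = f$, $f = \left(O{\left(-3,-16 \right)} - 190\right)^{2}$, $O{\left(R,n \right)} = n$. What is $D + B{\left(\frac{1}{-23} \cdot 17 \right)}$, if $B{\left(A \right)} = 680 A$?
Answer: $\frac{964468}{23} \approx 41933.0$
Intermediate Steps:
$f = 42436$ ($f = \left(-16 - 190\right)^{2} = \left(-206\right)^{2} = 42436$)
$D = 42436$
$D + B{\left(\frac{1}{-23} \cdot 17 \right)} = 42436 + 680 \frac{1}{-23} \cdot 17 = 42436 + 680 \left(\left(- \frac{1}{23}\right) 17\right) = 42436 + 680 \left(- \frac{17}{23}\right) = 42436 - \frac{11560}{23} = \frac{964468}{23}$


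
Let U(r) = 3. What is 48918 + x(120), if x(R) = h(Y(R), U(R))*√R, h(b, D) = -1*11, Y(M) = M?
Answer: 48918 - 22*√30 ≈ 48798.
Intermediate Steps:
h(b, D) = -11
x(R) = -11*√R
48918 + x(120) = 48918 - 22*√30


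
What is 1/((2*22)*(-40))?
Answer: -1/1760 ≈ -0.00056818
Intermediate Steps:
1/((2*22)*(-40)) = 1/(44*(-40)) = 1/(-1760) = -1/1760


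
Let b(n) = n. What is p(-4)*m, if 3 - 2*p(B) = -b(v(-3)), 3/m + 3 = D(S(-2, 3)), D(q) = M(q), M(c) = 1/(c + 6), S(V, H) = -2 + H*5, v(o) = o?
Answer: 0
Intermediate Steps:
S(V, H) = -2 + 5*H
M(c) = 1/(6 + c)
D(q) = 1/(6 + q)
m = -57/56 (m = 3/(-3 + 1/(6 + (-2 + 5*3))) = 3/(-3 + 1/(6 + (-2 + 15))) = 3/(-3 + 1/(6 + 13)) = 3/(-3 + 1/19) = 3/(-56/19) = 3*(-19/56) = -57/56 ≈ -1.0179)
p(B) = 0 (p(B) = 3/2 - (-1)*(-3)/2 = 3/2 - 1/2*3 = 3/2 - 3/2 = 0)
p(-4)*m = 0*(-57/56) = 0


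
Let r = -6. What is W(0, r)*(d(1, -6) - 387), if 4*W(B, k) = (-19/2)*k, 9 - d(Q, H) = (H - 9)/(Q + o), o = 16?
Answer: -365427/68 ≈ -5373.9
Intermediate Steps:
d(Q, H) = 9 - (-9 + H)/(16 + Q) (d(Q, H) = 9 - (H - 9)/(Q + 16) = 9 - (-9 + H)/(16 + Q))
W(B, k) = -19*k/8 (W(B, k) = ((-19/2)*k)/4 = ((-19*½)*k)/4 = (-19*k/2)/4 = -19*k/8)
W(0, r)*(d(1, -6) - 387) = (-19/8*(-6))*((153 - 1*(-6) + 9*1)/(16 + 1) - 387) = 57*((153 + 6 + 9)/17 - 387)/4 = 57*((1/17)*168 - 387)/4 = 57*(168/17 - 387)/4 = (57/4)*(-6411/17) = -365427/68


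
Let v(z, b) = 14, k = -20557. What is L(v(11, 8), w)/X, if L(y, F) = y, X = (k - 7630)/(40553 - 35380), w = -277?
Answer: -72422/28187 ≈ -2.5693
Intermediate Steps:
X = -28187/5173 (X = (-20557 - 7630)/(40553 - 35380) = -28187/5173 ≈ -5.4489)
L(v(11, 8), w)/X = 14/(-28187/5173) = 14*(-5173/28187) = -72422/28187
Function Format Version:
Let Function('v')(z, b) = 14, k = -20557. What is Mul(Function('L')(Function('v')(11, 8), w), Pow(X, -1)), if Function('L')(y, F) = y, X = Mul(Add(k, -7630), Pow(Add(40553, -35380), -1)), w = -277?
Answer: Rational(-72422, 28187) ≈ -2.5693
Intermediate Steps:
X = Rational(-28187, 5173) (X = Mul(Add(-20557, -7630), Pow(Add(40553, -35380), -1)) = Mul(-28187, Pow(5173, -1)) = Mul(-28187, Rational(1, 5173)) = Rational(-28187, 5173) ≈ -5.4489)
Mul(Function('L')(Function('v')(11, 8), w), Pow(X, -1)) = Mul(14, Pow(Rational(-28187, 5173), -1)) = Mul(14, Rational(-5173, 28187)) = Rational(-72422, 28187)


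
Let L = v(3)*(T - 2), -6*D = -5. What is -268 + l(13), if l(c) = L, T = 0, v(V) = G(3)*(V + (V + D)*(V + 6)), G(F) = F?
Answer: -493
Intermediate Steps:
D = ⅚ (D = -⅙*(-5) = ⅚ ≈ 0.83333)
v(V) = 3*V + 3*(6 + V)*(⅚ + V) (v(V) = 3*(V + (V + ⅚)*(V + 6)) = 3*(V + (⅚ + V)*(6 + V)) = 3*(V + (6 + V)*(⅚ + V)) = 3*V + 3*(6 + V)*(⅚ + V))
L = -225 (L = (15 + 3*3² + (47/2)*3)*(0 - 2) = (15 + 3*9 + 141/2)*(-2) = (15 + 27 + 141/2)*(-2) = (225/2)*(-2) = -225)
l(c) = -225
-268 + l(13) = -268 - 225 = -493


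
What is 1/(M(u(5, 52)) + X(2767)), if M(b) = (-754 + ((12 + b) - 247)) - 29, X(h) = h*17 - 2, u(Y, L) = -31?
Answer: 1/45988 ≈ 2.1745e-5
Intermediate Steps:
X(h) = -2 + 17*h (X(h) = 17*h - 2 = -2 + 17*h)
M(b) = -1018 + b (M(b) = (-754 + (-235 + b)) - 29 = (-989 + b) - 29 = -1018 + b)
1/(M(u(5, 52)) + X(2767)) = 1/((-1018 - 31) + (-2 + 17*2767)) = 1/(-1049 + (-2 + 47039)) = 1/(-1049 + 47037) = 1/45988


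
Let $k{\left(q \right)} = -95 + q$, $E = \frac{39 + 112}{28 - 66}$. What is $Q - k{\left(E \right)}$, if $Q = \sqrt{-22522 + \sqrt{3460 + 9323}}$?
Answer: $\frac{3761}{38} + \sqrt{-22522 + \sqrt{12783}} \approx 98.974 + 149.7 i$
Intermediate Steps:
$E = - \frac{151}{38}$ ($E = \frac{151}{-38} = 151 \left(- \frac{1}{38}\right) = - \frac{151}{38} \approx -3.9737$)
$Q = \sqrt{-22522 + \sqrt{12783}} \approx 149.7 i$
$Q - k{\left(E \right)} = \sqrt{-22522 + \sqrt{12783}} - \left(-95 - \frac{151}{38}\right) = \sqrt{-22522 + \sqrt{12783}} - - \frac{3761}{38} = \sqrt{-22522 + \sqrt{12783}} + \frac{3761}{38} = \frac{3761}{38} + \sqrt{-22522 + \sqrt{12783}}$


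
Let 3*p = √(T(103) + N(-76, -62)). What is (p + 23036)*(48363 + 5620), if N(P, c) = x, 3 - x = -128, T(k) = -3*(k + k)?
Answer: 1243552388 + 53983*I*√487/3 ≈ 1.2436e+9 + 3.971e+5*I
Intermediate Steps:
T(k) = -6*k
x = 131 (x = 3 - 1*(-128) = 3 + 128 = 131)
N(P, c) = 131
p = I*√487/3 (p = √(-6*103 + 131)/3 = √(-618 + 131)/3 = √(-487)/3 = (I*√487)/3 = I*√487/3 ≈ 7.356*I)
(p + 23036)*(48363 + 5620) = (I*√487/3 + 23036)*(48363 + 5620) = (23036 + I*√487/3)*53983 = 1243552388 + 53983*I*√487/3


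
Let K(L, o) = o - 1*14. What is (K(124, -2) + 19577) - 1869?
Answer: 17692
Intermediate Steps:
K(L, o) = -14 + o (K(L, o) = o - 14 = -14 + o)
(K(124, -2) + 19577) - 1869 = ((-14 - 2) + 19577) - 1869 = (-16 + 19577) - 1869 = 19561 - 1869 = 17692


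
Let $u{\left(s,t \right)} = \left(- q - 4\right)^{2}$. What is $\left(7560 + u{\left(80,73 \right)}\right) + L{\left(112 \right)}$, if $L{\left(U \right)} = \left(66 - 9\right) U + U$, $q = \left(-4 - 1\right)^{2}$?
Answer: $14897$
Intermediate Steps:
$q = 25$ ($q = \left(-5\right)^{2} = 25$)
$L{\left(U \right)} = 58 U$ ($L{\left(U \right)} = 57 U + U = 58 U$)
$u{\left(s,t \right)} = 841$ ($u{\left(s,t \right)} = \left(\left(-1\right) 25 - 4\right)^{2} = \left(-25 - 4\right)^{2} = \left(-29\right)^{2} = 841$)
$\left(7560 + u{\left(80,73 \right)}\right) + L{\left(112 \right)} = \left(7560 + 841\right) + 58 \cdot 112 = 8401 + 6496 = 14897$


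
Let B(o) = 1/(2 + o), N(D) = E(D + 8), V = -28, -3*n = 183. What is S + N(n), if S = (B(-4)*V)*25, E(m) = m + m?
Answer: 244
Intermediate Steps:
n = -61 (n = -⅓*183 = -61)
E(m) = 2*m
N(D) = 16 + 2*D (N(D) = 2*(D + 8) = 2*(8 + D) = 16 + 2*D)
S = 350 (S = (-28/(2 - 4))*25 = (-28/(-2))*25 = -½*(-28)*25 = 14*25 = 350)
S + N(n) = 350 + (16 + 2*(-61)) = 350 + (16 - 122) = 350 - 106 = 244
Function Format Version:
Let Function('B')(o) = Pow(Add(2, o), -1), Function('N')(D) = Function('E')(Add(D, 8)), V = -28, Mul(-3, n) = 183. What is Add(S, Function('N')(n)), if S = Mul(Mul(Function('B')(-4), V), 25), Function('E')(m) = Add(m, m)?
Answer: 244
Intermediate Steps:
n = -61 (n = Mul(Rational(-1, 3), 183) = -61)
Function('E')(m) = Mul(2, m)
Function('N')(D) = Add(16, Mul(2, D)) (Function('N')(D) = Mul(2, Add(D, 8)) = Mul(2, Add(8, D)) = Add(16, Mul(2, D)))
S = 350 (S = Mul(Mul(Pow(Add(2, -4), -1), -28), 25) = Mul(Mul(Pow(-2, -1), -28), 25) = Mul(Mul(Rational(-1, 2), -28), 25) = Mul(14, 25) = 350)
Add(S, Function('N')(n)) = Add(350, Add(16, Mul(2, -61))) = Add(350, Add(16, -122)) = Add(350, -106) = 244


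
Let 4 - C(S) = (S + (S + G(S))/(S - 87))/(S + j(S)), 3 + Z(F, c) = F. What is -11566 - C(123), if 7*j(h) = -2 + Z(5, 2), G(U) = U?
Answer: -208241/18 ≈ -11569.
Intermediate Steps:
Z(F, c) = -3 + F
j(h) = 0 (j(h) = (-2 + (-3 + 5))/7 = (-2 + 2)/7 = (1/7)*0 = 0)
C(S) = 4 - (S + 2*S/(-87 + S))/S (C(S) = 4 - (S + (S + S)/(S - 87))/(S + 0) = 4 - (S + (2*S)/(-87 + S))/S = 4 - (S + 2*S/(-87 + S))/S)
-11566 - C(123) = -11566 - (-263 + 3*123)/(-87 + 123) = -11566 - (-263 + 369)/36 = -11566 - 106/36 = -11566 - 1*53/18 = -11566 - 53/18 = -208241/18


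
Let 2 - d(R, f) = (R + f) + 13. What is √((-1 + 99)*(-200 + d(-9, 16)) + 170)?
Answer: I*√21194 ≈ 145.58*I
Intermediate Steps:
d(R, f) = -11 - R - f (d(R, f) = 2 - ((R + f) + 13) = 2 - (13 + R + f) = 2 + (-13 - R - f) = -11 - R - f)
√((-1 + 99)*(-200 + d(-9, 16)) + 170) = √((-1 + 99)*(-200 + (-11 - 1*(-9) - 1*16)) + 170) = √(98*(-200 + (-11 + 9 - 16)) + 170) = √(98*(-200 - 18) + 170) = √(98*(-218) + 170) = √(-21364 + 170) = √(-21194) = I*√21194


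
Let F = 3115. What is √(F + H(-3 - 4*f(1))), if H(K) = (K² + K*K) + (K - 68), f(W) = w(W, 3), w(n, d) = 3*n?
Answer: √3482 ≈ 59.008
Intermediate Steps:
f(W) = 3*W
H(K) = -68 + K + 2*K² (H(K) = (K² + K²) + (-68 + K) = 2*K² + (-68 + K) = -68 + K + 2*K²)
√(F + H(-3 - 4*f(1))) = √(3115 + (-68 + (-3 - 12) + 2*(-3 - 12)²)) = √(3115 + (-68 - 15 + 2*(-15)²)) = √(3115 + (-68 - 15 + 2*225)) = √(3115 + (-68 - 15 + 450)) = √(3115 + 367) = √3482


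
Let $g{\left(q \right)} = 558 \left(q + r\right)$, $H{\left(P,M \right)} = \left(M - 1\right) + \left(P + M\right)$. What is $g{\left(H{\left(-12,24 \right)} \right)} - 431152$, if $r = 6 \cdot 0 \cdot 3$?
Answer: $-411622$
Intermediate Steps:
$r = 0$ ($r = 0 \cdot 3 = 0$)
$H{\left(P,M \right)} = -1 + P + 2 M$ ($H{\left(P,M \right)} = \left(-1 + M\right) + \left(M + P\right) = -1 + P + 2 M$)
$g{\left(q \right)} = 558 q$ ($g{\left(q \right)} = 558 \left(q + 0\right) = 558 q$)
$g{\left(H{\left(-12,24 \right)} \right)} - 431152 = 558 \left(-1 - 12 + 2 \cdot 24\right) - 431152 = 558 \left(-1 - 12 + 48\right) - 431152 = 558 \cdot 35 - 431152 = 19530 - 431152 = -411622$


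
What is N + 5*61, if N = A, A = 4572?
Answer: 4877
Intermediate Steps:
N = 4572
N + 5*61 = 4572 + 5*61 = 4572 + 305 = 4877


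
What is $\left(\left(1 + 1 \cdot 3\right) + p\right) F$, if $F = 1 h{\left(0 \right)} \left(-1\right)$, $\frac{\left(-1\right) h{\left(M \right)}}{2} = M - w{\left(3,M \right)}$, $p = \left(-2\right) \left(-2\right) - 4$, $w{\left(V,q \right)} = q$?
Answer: $0$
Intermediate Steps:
$p = 0$ ($p = 4 - 4 = 0$)
$h{\left(M \right)} = 0$ ($h{\left(M \right)} = - 2 \left(M - M\right) = \left(-2\right) 0 = 0$)
$F = 0$ ($F = 1 \cdot 0 \left(-1\right) = 0 \left(-1\right) = 0$)
$\left(\left(1 + 1 \cdot 3\right) + p\right) F = \left(\left(1 + 1 \cdot 3\right) + 0\right) 0 = \left(\left(1 + 3\right) + 0\right) 0 = \left(4 + 0\right) 0 = 4 \cdot 0 = 0$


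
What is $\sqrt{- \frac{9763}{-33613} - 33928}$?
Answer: $\frac{i \sqrt{38332671950913}}{33613} \approx 184.19 i$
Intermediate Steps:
$\sqrt{- \frac{9763}{-33613} - 33928} = \sqrt{\left(-9763\right) \left(- \frac{1}{33613}\right) - 33928} = \sqrt{\frac{9763}{33613} - 33928} = \sqrt{- \frac{1140412101}{33613}} = \frac{i \sqrt{38332671950913}}{33613}$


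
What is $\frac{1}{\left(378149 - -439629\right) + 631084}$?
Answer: $\frac{1}{1448862} \approx 6.902 \cdot 10^{-7}$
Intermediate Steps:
$\frac{1}{\left(378149 - -439629\right) + 631084} = \frac{1}{\left(378149 + 439629\right) + 631084} = \frac{1}{817778 + 631084} = \frac{1}{1448862}$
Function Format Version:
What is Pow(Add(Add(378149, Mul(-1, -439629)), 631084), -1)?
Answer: Rational(1, 1448862) ≈ 6.9020e-7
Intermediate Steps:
Pow(Add(Add(378149, Mul(-1, -439629)), 631084), -1) = Pow(Add(Add(378149, 439629), 631084), -1) = Pow(Add(817778, 631084), -1) = Pow(1448862, -1) = Rational(1, 1448862)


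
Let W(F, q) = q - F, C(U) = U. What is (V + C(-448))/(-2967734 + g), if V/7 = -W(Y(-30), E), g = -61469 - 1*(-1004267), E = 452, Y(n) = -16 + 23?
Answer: 3563/2024936 ≈ 0.0017596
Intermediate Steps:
Y(n) = 7
g = 942798 (g = -61469 + 1004267 = 942798)
V = -3115 (V = 7*(-(452 - 1*7)) = 7*(-(452 - 7)) = 7*(-1*445) = 7*(-445) = -3115)
(V + C(-448))/(-2967734 + g) = (-3115 - 448)/(-2967734 + 942798) = -3563/(-2024936) = -3563*(-1/2024936) = 3563/2024936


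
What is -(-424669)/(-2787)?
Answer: -424669/2787 ≈ -152.38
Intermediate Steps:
-(-424669)/(-2787) = -(-424669)*(-1)/2787 = -217*1957/2787 = -424669/2787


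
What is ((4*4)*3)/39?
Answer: 16/13 ≈ 1.2308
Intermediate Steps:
((4*4)*3)/39 = (16*3)*(1/39) = 48*(1/39) = 16/13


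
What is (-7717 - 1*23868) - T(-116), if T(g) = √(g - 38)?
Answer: -31585 - I*√154 ≈ -31585.0 - 12.41*I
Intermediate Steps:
T(g) = √(-38 + g)
(-7717 - 1*23868) - T(-116) = (-7717 - 1*23868) - √(-38 - 116) = (-7717 - 23868) - √(-154) = -31585 - I*√154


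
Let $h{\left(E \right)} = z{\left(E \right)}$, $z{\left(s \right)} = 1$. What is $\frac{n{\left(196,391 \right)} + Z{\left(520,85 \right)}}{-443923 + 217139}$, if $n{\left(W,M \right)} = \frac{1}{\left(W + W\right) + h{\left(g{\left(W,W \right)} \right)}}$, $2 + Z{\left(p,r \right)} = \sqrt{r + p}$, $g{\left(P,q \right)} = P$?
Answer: $\frac{785}{89126112} - \frac{11 \sqrt{5}}{226784} \approx -9.9651 \cdot 10^{-5}$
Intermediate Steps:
$h{\left(E \right)} = 1$
$Z{\left(p,r \right)} = -2 + \sqrt{p + r}$ ($Z{\left(p,r \right)} = -2 + \sqrt{r + p} = -2 + \sqrt{p + r}$)
$n{\left(W,M \right)} = \frac{1}{1 + 2 W}$ ($n{\left(W,M \right)} = \frac{1}{\left(W + W\right) + 1} = \frac{1}{2 W + 1} = \frac{1}{1 + 2 W}$)
$\frac{n{\left(196,391 \right)} + Z{\left(520,85 \right)}}{-443923 + 217139} = \frac{\frac{1}{1 + 2 \cdot 196} - \left(2 - \sqrt{520 + 85}\right)}{-443923 + 217139} = \frac{\frac{1}{1 + 392} - \left(2 - \sqrt{605}\right)}{-226784} = \left(\frac{1}{393} - \left(2 - 11 \sqrt{5}\right)\right) \left(- \frac{1}{226784}\right) = \left(- \frac{785}{393} + 11 \sqrt{5}\right) \left(- \frac{1}{226784}\right) = \frac{785}{89126112} - \frac{11 \sqrt{5}}{226784}$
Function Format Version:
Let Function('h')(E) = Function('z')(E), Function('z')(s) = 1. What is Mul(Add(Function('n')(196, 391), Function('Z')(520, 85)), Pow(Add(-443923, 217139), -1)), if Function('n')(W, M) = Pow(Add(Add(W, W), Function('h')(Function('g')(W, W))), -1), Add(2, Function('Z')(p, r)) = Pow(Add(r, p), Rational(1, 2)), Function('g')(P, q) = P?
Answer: Add(Rational(785, 89126112), Mul(Rational(-11, 226784), Pow(5, Rational(1, 2)))) ≈ -9.9651e-5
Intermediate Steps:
Function('h')(E) = 1
Function('Z')(p, r) = Add(-2, Pow(Add(p, r), Rational(1, 2))) (Function('Z')(p, r) = Add(-2, Pow(Add(r, p), Rational(1, 2))) = Add(-2, Pow(Add(p, r), Rational(1, 2))))
Function('n')(W, M) = Pow(Add(1, Mul(2, W)), -1) (Function('n')(W, M) = Pow(Add(Add(W, W), 1), -1) = Pow(Add(Mul(2, W), 1), -1) = Pow(Add(1, Mul(2, W)), -1))
Mul(Add(Function('n')(196, 391), Function('Z')(520, 85)), Pow(Add(-443923, 217139), -1)) = Mul(Add(Pow(Add(1, Mul(2, 196)), -1), Add(-2, Pow(Add(520, 85), Rational(1, 2)))), Pow(Add(-443923, 217139), -1)) = Mul(Add(Pow(Add(1, 392), -1), Add(-2, Pow(605, Rational(1, 2)))), Pow(-226784, -1)) = Mul(Add(Pow(393, -1), Add(-2, Mul(11, Pow(5, Rational(1, 2))))), Rational(-1, 226784)) = Mul(Add(Rational(1, 393), Add(-2, Mul(11, Pow(5, Rational(1, 2))))), Rational(-1, 226784)) = Mul(Add(Rational(-785, 393), Mul(11, Pow(5, Rational(1, 2)))), Rational(-1, 226784)) = Add(Rational(785, 89126112), Mul(Rational(-11, 226784), Pow(5, Rational(1, 2))))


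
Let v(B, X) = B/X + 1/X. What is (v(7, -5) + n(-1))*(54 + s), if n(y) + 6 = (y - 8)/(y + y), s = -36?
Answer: -279/5 ≈ -55.800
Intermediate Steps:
v(B, X) = 1/X + B/X (v(B, X) = B/X + 1/X = 1/X + B/X)
n(y) = -6 + (-8 + y)/(2*y) (n(y) = -6 + (y - 8)/(y + y) = -6 + (-8 + y)/((2*y)) = -6 + (-8 + y)*(1/(2*y)) = -6 + (-8 + y)/(2*y))
(v(7, -5) + n(-1))*(54 + s) = ((1 + 7)/(-5) + (-11/2 - 4/(-1)))*(54 - 36) = (-⅕*8 + (-11/2 - 4*(-1)))*18 = (-8/5 + (-11/2 + 4))*18 = (-8/5 - 3/2)*18 = -31/10*18 = -279/5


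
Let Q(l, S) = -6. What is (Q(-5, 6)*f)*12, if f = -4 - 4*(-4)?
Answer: -864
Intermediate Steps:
f = 12 (f = -4 + 16 = 12)
(Q(-5, 6)*f)*12 = -6*12*12 = -72*12 = -864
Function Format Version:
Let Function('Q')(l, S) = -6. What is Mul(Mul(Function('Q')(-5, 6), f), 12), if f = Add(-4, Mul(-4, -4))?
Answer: -864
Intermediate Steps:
f = 12 (f = Add(-4, 16) = 12)
Mul(Mul(Function('Q')(-5, 6), f), 12) = Mul(Mul(-6, 12), 12) = Mul(-72, 12) = -864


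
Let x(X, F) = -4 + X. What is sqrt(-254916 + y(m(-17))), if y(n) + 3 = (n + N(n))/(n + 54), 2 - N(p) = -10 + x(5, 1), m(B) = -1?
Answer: I*sqrt(716066941)/53 ≈ 504.9*I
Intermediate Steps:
N(p) = 11 (N(p) = 2 - (-10 + (-4 + 5)) = 2 - (-10 + 1) = 2 - 1*(-9) = 2 + 9 = 11)
y(n) = -3 + (11 + n)/(54 + n) (y(n) = -3 + (n + 11)/(n + 54) = -3 + (11 + n)/(54 + n))
sqrt(-254916 + y(m(-17))) = sqrt(-254916 + (-151 - 2*(-1))/(54 - 1)) = sqrt(-254916 + (-151 + 2)/53) = sqrt(-254916 + (1/53)*(-149)) = sqrt(-254916 - 149/53) = sqrt(-13510697/53) = I*sqrt(716066941)/53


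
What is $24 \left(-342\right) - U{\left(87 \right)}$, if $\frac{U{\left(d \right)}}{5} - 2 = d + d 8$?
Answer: $-12133$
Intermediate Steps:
$U{\left(d \right)} = 10 + 45 d$ ($U{\left(d \right)} = 10 + 5 \left(d + d 8\right) = 10 + 5 \left(d + 8 d\right) = 10 + 5 \cdot 9 d = 10 + 45 d$)
$24 \left(-342\right) - U{\left(87 \right)} = 24 \left(-342\right) - \left(10 + 45 \cdot 87\right) = -8208 - \left(10 + 3915\right) = -8208 - 3925 = -12133$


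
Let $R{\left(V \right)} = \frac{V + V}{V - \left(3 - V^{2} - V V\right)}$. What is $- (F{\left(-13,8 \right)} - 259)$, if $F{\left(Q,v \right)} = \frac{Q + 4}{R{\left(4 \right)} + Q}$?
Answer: $\frac{108742}{421} \approx 258.29$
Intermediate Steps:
$R{\left(V \right)} = \frac{2 V}{-3 + V + 2 V^{2}}$ ($R{\left(V \right)} = \frac{2 V}{V + \left(\left(V^{2} + V^{2}\right) - 3\right)} = \frac{2 V}{V + \left(2 V^{2} - 3\right)} = \frac{2 V}{V + \left(-3 + 2 V^{2}\right)} = \frac{2 V}{-3 + V + 2 V^{2}}$)
$F{\left(Q,v \right)} = \frac{4 + Q}{\frac{8}{33} + Q}$ ($F{\left(Q,v \right)} = \frac{Q + 4}{2 \cdot 4 \frac{1}{-3 + 4 + 2 \cdot 4^{2}} + Q} = \frac{4 + Q}{2 \cdot 4 \frac{1}{-3 + 4 + 2 \cdot 16} + Q} = \frac{4 + Q}{2 \cdot 4 \frac{1}{-3 + 4 + 32} + Q} = \frac{4 + Q}{2 \cdot 4 \cdot \frac{1}{33} + Q} = \frac{4 + Q}{\frac{8}{33} + Q}$)
$- (F{\left(-13,8 \right)} - 259) = - (\frac{33 \left(4 - 13\right)}{8 + 33 \left(-13\right)} - 259) = - (33 \frac{1}{8 - 429} \left(-9\right) - 259) = - (33 \frac{1}{-421} \left(-9\right) - 259) = - (33 \left(- \frac{1}{421}\right) \left(-9\right) - 259) = - (\frac{297}{421} - 259) = \left(-1\right) \left(- \frac{108742}{421}\right) = \frac{108742}{421}$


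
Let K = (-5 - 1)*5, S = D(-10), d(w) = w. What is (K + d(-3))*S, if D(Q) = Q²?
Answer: -3300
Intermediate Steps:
S = 100 (S = (-10)² = 100)
K = -30 (K = -6*5 = -30)
(K + d(-3))*S = (-30 - 3)*100 = -33*100 = -3300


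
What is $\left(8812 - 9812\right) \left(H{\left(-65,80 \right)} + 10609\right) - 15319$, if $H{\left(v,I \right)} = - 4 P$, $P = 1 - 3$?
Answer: $-10632319$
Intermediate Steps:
$P = -2$ ($P = 1 - 3 = -2$)
$H{\left(v,I \right)} = 8$ ($H{\left(v,I \right)} = \left(-4\right) \left(-2\right) = 8$)
$\left(8812 - 9812\right) \left(H{\left(-65,80 \right)} + 10609\right) - 15319 = \left(8812 - 9812\right) \left(8 + 10609\right) - 15319 = \left(-1000\right) 10617 - 15319 = -10617000 - 15319 = -10632319$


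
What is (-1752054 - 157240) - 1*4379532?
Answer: -6288826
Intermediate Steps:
(-1752054 - 157240) - 1*4379532 = -1909294 - 4379532 = -6288826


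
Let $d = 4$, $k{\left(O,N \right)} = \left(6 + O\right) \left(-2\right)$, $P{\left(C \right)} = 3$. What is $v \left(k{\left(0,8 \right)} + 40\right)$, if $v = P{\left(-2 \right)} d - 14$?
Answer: $-56$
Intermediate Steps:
$k{\left(O,N \right)} = -12 - 2 O$
$v = -2$ ($v = 3 \cdot 4 - 14 = 12 - 14 = -2$)
$v \left(k{\left(0,8 \right)} + 40\right) = - 2 \left(\left(-12 - 0\right) + 40\right) = - 2 \left(\left(-12 + 0\right) + 40\right) = - 2 \left(-12 + 40\right) = \left(-2\right) 28 = -56$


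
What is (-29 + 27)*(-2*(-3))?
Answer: -12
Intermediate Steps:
(-29 + 27)*(-2*(-3)) = -2*6 = -12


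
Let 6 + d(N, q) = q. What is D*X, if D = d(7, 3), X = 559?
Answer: -1677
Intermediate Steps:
d(N, q) = -6 + q
D = -3 (D = -6 + 3 = -3)
D*X = -3*559 = -1677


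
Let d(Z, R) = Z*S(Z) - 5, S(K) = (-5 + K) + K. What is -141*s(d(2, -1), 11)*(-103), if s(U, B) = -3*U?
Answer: 304983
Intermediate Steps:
S(K) = -5 + 2*K
d(Z, R) = -5 + Z*(-5 + 2*Z) (d(Z, R) = Z*(-5 + 2*Z) - 5 = -5 + Z*(-5 + 2*Z))
-141*s(d(2, -1), 11)*(-103) = -(-423)*(-5 + 2*(-5 + 2*2))*(-103) = -(-423)*(-5 + 2*(-5 + 4))*(-103) = -(-423)*(-5 + 2*(-1))*(-103) = -(-423)*(-5 - 2)*(-103) = -(-423)*(-7)*(-103) = -141*21*(-103) = -2961*(-103) = 304983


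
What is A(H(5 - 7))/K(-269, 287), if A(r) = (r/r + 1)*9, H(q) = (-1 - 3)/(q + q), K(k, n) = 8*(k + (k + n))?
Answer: -9/1004 ≈ -0.0089641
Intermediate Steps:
K(k, n) = 8*n + 16*k (K(k, n) = 8*(n + 2*k) = 8*n + 16*k)
H(q) = -2/q (H(q) = -4*1/(2*q) = -2/q)
A(r) = 18 (A(r) = (1 + 1)*9 = 2*9 = 18)
A(H(5 - 7))/K(-269, 287) = 18/(8*287 + 16*(-269)) = 18/(2296 - 4304) = 18/(-2008) = 18*(-1/2008) = -9/1004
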